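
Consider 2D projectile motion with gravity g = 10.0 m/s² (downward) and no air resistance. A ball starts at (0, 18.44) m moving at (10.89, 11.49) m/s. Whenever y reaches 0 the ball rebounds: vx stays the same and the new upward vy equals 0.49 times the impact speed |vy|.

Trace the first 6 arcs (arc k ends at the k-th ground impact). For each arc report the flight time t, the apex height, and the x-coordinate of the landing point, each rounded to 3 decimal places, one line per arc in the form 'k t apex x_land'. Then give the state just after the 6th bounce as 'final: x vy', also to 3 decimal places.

Arc 1: start y=18.440, vy=11.490 → t=3.387, apex=25.041, x_land=36.883, impact vy=-22.379
  bounce: vy ← 0.49·22.379 = 10.966
Arc 2: start y=0.000, vy=10.966 → t=2.193, apex=6.012, x_land=60.767, impact vy=-10.966
  bounce: vy ← 0.49·10.966 = 5.373
Arc 3: start y=0.000, vy=5.373 → t=1.075, apex=1.444, x_land=72.470, impact vy=-5.373
  bounce: vy ← 0.49·5.373 = 2.633
Arc 4: start y=0.000, vy=2.633 → t=0.527, apex=0.347, x_land=78.204, impact vy=-2.633
  bounce: vy ← 0.49·2.633 = 1.290
Arc 5: start y=0.000, vy=1.290 → t=0.258, apex=0.083, x_land=81.014, impact vy=-1.290
  bounce: vy ← 0.49·1.290 = 0.632
Arc 6: start y=0.000, vy=0.632 → t=0.126, apex=0.020, x_land=82.391, impact vy=-0.632
  bounce: vy ← 0.49·0.632 = 0.310

1 3.387 25.041 36.883
2 2.193 6.012 60.767
3 1.075 1.444 72.470
4 0.527 0.347 78.204
5 0.258 0.083 81.014
6 0.126 0.020 82.391
final: 82.391 0.310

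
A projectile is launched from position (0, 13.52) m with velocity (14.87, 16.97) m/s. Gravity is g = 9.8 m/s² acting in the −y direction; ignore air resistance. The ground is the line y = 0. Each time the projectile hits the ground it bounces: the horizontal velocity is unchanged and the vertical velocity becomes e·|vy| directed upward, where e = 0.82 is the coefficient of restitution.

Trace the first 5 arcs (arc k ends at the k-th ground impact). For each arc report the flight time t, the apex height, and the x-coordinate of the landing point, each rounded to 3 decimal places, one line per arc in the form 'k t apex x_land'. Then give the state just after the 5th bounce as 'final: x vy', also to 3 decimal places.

Arc 1: start y=13.520, vy=16.970 → t=4.131, apex=28.213, x_land=61.430, impact vy=-23.515
  bounce: vy ← 0.82·23.515 = 19.283
Arc 2: start y=0.000, vy=19.283 → t=3.935, apex=18.970, x_land=119.947, impact vy=-19.283
  bounce: vy ← 0.82·19.283 = 15.812
Arc 3: start y=0.000, vy=15.812 → t=3.227, apex=12.756, x_land=167.931, impact vy=-15.812
  bounce: vy ← 0.82·15.812 = 12.966
Arc 4: start y=0.000, vy=12.966 → t=2.646, apex=8.577, x_land=207.278, impact vy=-12.966
  bounce: vy ← 0.82·12.966 = 10.632
Arc 5: start y=0.000, vy=10.632 → t=2.170, apex=5.767, x_land=239.542, impact vy=-10.632
  bounce: vy ← 0.82·10.632 = 8.718

1 4.131 28.213 61.430
2 3.935 18.970 119.947
3 3.227 12.756 167.931
4 2.646 8.577 207.278
5 2.170 5.767 239.542
final: 239.542 8.718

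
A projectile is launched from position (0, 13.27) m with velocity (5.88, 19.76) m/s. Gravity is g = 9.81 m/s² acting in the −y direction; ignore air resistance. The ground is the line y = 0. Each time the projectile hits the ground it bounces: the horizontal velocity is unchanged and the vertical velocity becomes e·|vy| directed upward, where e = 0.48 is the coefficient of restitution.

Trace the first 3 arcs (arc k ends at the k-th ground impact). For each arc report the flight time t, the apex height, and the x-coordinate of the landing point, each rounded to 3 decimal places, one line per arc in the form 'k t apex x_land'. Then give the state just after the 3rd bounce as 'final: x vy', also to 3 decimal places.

1 4.615 33.171 27.135
2 2.496 7.643 41.814
3 1.198 1.761 48.860
final: 48.860 2.821

Arc 1: start y=13.270, vy=19.760 → t=4.615, apex=33.171, x_land=27.135, impact vy=-25.511
  bounce: vy ← 0.48·25.511 = 12.245
Arc 2: start y=0.000, vy=12.245 → t=2.496, apex=7.643, x_land=41.814, impact vy=-12.245
  bounce: vy ← 0.48·12.245 = 5.878
Arc 3: start y=0.000, vy=5.878 → t=1.198, apex=1.761, x_land=48.860, impact vy=-5.878
  bounce: vy ← 0.48·5.878 = 2.821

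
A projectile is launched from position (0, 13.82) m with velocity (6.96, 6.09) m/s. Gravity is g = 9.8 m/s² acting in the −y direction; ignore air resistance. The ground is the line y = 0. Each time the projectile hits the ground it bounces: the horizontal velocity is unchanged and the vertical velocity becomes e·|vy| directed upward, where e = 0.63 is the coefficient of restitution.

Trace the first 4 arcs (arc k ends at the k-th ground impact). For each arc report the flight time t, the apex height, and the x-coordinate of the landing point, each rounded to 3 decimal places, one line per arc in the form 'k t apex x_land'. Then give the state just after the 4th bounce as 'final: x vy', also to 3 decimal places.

1 2.412 15.712 16.788
2 2.256 6.236 32.492
3 1.421 2.475 42.385
4 0.896 0.982 48.618
final: 48.618 2.764

Arc 1: start y=13.820, vy=6.090 → t=2.412, apex=15.712, x_land=16.788, impact vy=-17.549
  bounce: vy ← 0.63·17.549 = 11.056
Arc 2: start y=0.000, vy=11.056 → t=2.256, apex=6.236, x_land=32.492, impact vy=-11.056
  bounce: vy ← 0.63·11.056 = 6.965
Arc 3: start y=0.000, vy=6.965 → t=1.421, apex=2.475, x_land=42.385, impact vy=-6.965
  bounce: vy ← 0.63·6.965 = 4.388
Arc 4: start y=0.000, vy=4.388 → t=0.896, apex=0.982, x_land=48.618, impact vy=-4.388
  bounce: vy ← 0.63·4.388 = 2.764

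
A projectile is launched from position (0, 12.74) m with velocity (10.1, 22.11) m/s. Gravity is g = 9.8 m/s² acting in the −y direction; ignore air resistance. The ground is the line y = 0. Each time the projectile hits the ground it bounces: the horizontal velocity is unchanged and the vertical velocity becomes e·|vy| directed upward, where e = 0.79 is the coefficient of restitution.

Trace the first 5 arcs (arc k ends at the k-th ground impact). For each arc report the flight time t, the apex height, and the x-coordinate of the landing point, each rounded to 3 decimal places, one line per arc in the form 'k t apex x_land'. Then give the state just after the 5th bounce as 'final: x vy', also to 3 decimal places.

Arc 1: start y=12.740, vy=22.110 → t=5.029, apex=37.681, x_land=50.795, impact vy=-27.176
  bounce: vy ← 0.79·27.176 = 21.469
Arc 2: start y=0.000, vy=21.469 → t=4.381, apex=23.517, x_land=95.048, impact vy=-21.469
  bounce: vy ← 0.79·21.469 = 16.961
Arc 3: start y=0.000, vy=16.961 → t=3.461, apex=14.677, x_land=130.008, impact vy=-16.961
  bounce: vy ← 0.79·16.961 = 13.399
Arc 4: start y=0.000, vy=13.399 → t=2.734, apex=9.160, x_land=157.627, impact vy=-13.399
  bounce: vy ← 0.79·13.399 = 10.585
Arc 5: start y=0.000, vy=10.585 → t=2.160, apex=5.717, x_land=179.445, impact vy=-10.585
  bounce: vy ← 0.79·10.585 = 8.362

1 5.029 37.681 50.795
2 4.381 23.517 95.048
3 3.461 14.677 130.008
4 2.734 9.160 157.627
5 2.160 5.717 179.445
final: 179.445 8.362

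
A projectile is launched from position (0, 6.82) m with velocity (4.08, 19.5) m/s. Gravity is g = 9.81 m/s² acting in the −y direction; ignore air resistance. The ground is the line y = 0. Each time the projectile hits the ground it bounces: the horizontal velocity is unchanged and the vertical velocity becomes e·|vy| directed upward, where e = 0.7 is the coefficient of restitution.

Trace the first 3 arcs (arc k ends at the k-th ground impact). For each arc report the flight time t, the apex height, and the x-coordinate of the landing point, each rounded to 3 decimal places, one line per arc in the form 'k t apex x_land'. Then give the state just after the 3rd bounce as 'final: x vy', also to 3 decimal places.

Arc 1: start y=6.820, vy=19.500 → t=4.299, apex=26.201, x_land=17.540, impact vy=-22.673
  bounce: vy ← 0.7·22.673 = 15.871
Arc 2: start y=0.000, vy=15.871 → t=3.236, apex=12.838, x_land=30.741, impact vy=-15.871
  bounce: vy ← 0.7·15.871 = 11.110
Arc 3: start y=0.000, vy=11.110 → t=2.265, apex=6.291, x_land=39.982, impact vy=-11.110
  bounce: vy ← 0.7·11.110 = 7.777

1 4.299 26.201 17.540
2 3.236 12.838 30.741
3 2.265 6.291 39.982
final: 39.982 7.777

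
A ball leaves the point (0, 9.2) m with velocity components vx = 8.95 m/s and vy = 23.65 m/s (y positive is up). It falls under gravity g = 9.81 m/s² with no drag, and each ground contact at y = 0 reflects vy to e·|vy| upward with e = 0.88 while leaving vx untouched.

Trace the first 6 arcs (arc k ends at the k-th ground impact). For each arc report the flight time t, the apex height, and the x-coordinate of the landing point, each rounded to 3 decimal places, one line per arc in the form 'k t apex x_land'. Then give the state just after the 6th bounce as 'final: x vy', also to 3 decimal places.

Arc 1: start y=9.200, vy=23.650 → t=5.183, apex=37.708, x_land=46.392, impact vy=-27.200
  bounce: vy ← 0.88·27.200 = 23.936
Arc 2: start y=0.000, vy=23.936 → t=4.880, apex=29.201, x_land=90.067, impact vy=-23.936
  bounce: vy ← 0.88·23.936 = 21.063
Arc 3: start y=0.000, vy=21.063 → t=4.294, apex=22.613, x_land=128.501, impact vy=-21.063
  bounce: vy ← 0.88·21.063 = 18.536
Arc 4: start y=0.000, vy=18.536 → t=3.779, apex=17.512, x_land=162.323, impact vy=-18.536
  bounce: vy ← 0.88·18.536 = 16.312
Arc 5: start y=0.000, vy=16.312 → t=3.325, apex=13.561, x_land=192.086, impact vy=-16.312
  bounce: vy ← 0.88·16.312 = 14.354
Arc 6: start y=0.000, vy=14.354 → t=2.926, apex=10.502, x_land=218.277, impact vy=-14.354
  bounce: vy ← 0.88·14.354 = 12.632

1 5.183 37.708 46.392
2 4.880 29.201 90.067
3 4.294 22.613 128.501
4 3.779 17.512 162.323
5 3.325 13.561 192.086
6 2.926 10.502 218.277
final: 218.277 12.632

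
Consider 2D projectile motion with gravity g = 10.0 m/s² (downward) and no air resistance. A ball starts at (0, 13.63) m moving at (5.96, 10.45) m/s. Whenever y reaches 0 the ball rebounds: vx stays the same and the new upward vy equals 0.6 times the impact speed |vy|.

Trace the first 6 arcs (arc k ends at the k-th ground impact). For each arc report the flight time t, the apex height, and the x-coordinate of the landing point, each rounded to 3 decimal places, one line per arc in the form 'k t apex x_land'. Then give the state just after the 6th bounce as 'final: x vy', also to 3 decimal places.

1 2.999 19.090 17.874
2 2.345 6.872 31.849
3 1.407 2.474 40.234
4 0.844 0.891 45.265
5 0.506 0.321 48.283
6 0.304 0.115 50.094
final: 50.094 0.912

Arc 1: start y=13.630, vy=10.450 → t=2.999, apex=19.090, x_land=17.874, impact vy=-19.540
  bounce: vy ← 0.6·19.540 = 11.724
Arc 2: start y=0.000, vy=11.724 → t=2.345, apex=6.872, x_land=31.849, impact vy=-11.724
  bounce: vy ← 0.6·11.724 = 7.034
Arc 3: start y=0.000, vy=7.034 → t=1.407, apex=2.474, x_land=40.234, impact vy=-7.034
  bounce: vy ← 0.6·7.034 = 4.221
Arc 4: start y=0.000, vy=4.221 → t=0.844, apex=0.891, x_land=45.265, impact vy=-4.221
  bounce: vy ← 0.6·4.221 = 2.532
Arc 5: start y=0.000, vy=2.532 → t=0.506, apex=0.321, x_land=48.283, impact vy=-2.532
  bounce: vy ← 0.6·2.532 = 1.519
Arc 6: start y=0.000, vy=1.519 → t=0.304, apex=0.115, x_land=50.094, impact vy=-1.519
  bounce: vy ← 0.6·1.519 = 0.912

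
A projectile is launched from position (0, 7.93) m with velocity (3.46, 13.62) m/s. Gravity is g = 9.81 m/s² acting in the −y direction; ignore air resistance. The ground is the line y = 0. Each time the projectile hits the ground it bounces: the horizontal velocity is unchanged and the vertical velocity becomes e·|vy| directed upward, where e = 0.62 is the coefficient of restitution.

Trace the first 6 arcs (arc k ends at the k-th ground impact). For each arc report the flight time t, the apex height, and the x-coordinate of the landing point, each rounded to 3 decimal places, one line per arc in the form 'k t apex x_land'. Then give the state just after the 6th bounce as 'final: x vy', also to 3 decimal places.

Arc 1: start y=7.930, vy=13.620 → t=3.271, apex=17.385, x_land=11.318, impact vy=-18.469
  bounce: vy ← 0.62·18.469 = 11.451
Arc 2: start y=0.000, vy=11.451 → t=2.334, apex=6.683, x_land=19.395, impact vy=-11.451
  bounce: vy ← 0.62·11.451 = 7.099
Arc 3: start y=0.000, vy=7.099 → t=1.447, apex=2.569, x_land=24.403, impact vy=-7.099
  bounce: vy ← 0.62·7.099 = 4.402
Arc 4: start y=0.000, vy=4.402 → t=0.897, apex=0.987, x_land=27.508, impact vy=-4.402
  bounce: vy ← 0.62·4.402 = 2.729
Arc 5: start y=0.000, vy=2.729 → t=0.556, apex=0.380, x_land=29.433, impact vy=-2.729
  bounce: vy ← 0.62·2.729 = 1.692
Arc 6: start y=0.000, vy=1.692 → t=0.345, apex=0.146, x_land=30.626, impact vy=-1.692
  bounce: vy ← 0.62·1.692 = 1.049

1 3.271 17.385 11.318
2 2.334 6.683 19.395
3 1.447 2.569 24.403
4 0.897 0.987 27.508
5 0.556 0.380 29.433
6 0.345 0.146 30.626
final: 30.626 1.049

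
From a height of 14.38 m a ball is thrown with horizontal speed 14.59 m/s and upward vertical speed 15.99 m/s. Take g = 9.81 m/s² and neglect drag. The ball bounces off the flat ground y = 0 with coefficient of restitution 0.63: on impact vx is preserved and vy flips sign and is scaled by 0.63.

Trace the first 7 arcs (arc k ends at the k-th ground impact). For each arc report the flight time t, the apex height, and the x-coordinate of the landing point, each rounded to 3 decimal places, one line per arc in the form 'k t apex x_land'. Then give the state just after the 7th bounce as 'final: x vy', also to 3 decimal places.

1 3.994 27.412 58.272
2 2.979 10.880 101.730
3 1.877 4.318 129.109
4 1.182 1.714 146.358
5 0.745 0.680 157.224
6 0.469 0.270 164.070
7 0.296 0.107 168.383
final: 168.383 0.913

Arc 1: start y=14.380, vy=15.990 → t=3.994, apex=27.412, x_land=58.272, impact vy=-23.191
  bounce: vy ← 0.63·23.191 = 14.610
Arc 2: start y=0.000, vy=14.610 → t=2.979, apex=10.880, x_land=101.730, impact vy=-14.610
  bounce: vy ← 0.63·14.610 = 9.204
Arc 3: start y=0.000, vy=9.204 → t=1.877, apex=4.318, x_land=129.109, impact vy=-9.204
  bounce: vy ← 0.63·9.204 = 5.799
Arc 4: start y=0.000, vy=5.799 → t=1.182, apex=1.714, x_land=146.358, impact vy=-5.799
  bounce: vy ← 0.63·5.799 = 3.653
Arc 5: start y=0.000, vy=3.653 → t=0.745, apex=0.680, x_land=157.224, impact vy=-3.653
  bounce: vy ← 0.63·3.653 = 2.302
Arc 6: start y=0.000, vy=2.302 → t=0.469, apex=0.270, x_land=164.070, impact vy=-2.302
  bounce: vy ← 0.63·2.302 = 1.450
Arc 7: start y=0.000, vy=1.450 → t=0.296, apex=0.107, x_land=168.383, impact vy=-1.450
  bounce: vy ← 0.63·1.450 = 0.913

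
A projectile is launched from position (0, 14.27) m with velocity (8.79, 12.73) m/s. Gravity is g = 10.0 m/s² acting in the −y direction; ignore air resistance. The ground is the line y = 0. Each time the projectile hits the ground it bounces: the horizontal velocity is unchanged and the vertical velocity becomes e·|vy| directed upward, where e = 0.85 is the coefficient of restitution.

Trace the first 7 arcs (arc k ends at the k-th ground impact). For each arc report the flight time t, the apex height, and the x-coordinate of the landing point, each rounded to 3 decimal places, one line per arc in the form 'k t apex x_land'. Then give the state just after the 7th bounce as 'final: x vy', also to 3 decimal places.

Arc 1: start y=14.270, vy=12.730 → t=3.388, apex=22.373, x_land=29.783, impact vy=-21.153
  bounce: vy ← 0.85·21.153 = 17.980
Arc 2: start y=0.000, vy=17.980 → t=3.596, apex=16.164, x_land=61.392, impact vy=-17.980
  bounce: vy ← 0.85·17.980 = 15.283
Arc 3: start y=0.000, vy=15.283 → t=3.057, apex=11.679, x_land=88.260, impact vy=-15.283
  bounce: vy ← 0.85·15.283 = 12.991
Arc 4: start y=0.000, vy=12.991 → t=2.598, apex=8.438, x_land=111.098, impact vy=-12.991
  bounce: vy ← 0.85·12.991 = 11.042
Arc 5: start y=0.000, vy=11.042 → t=2.208, apex=6.096, x_land=130.509, impact vy=-11.042
  bounce: vy ← 0.85·11.042 = 9.386
Arc 6: start y=0.000, vy=9.386 → t=1.877, apex=4.405, x_land=147.010, impact vy=-9.386
  bounce: vy ← 0.85·9.386 = 7.978
Arc 7: start y=0.000, vy=7.978 → t=1.596, apex=3.182, x_land=161.035, impact vy=-7.978
  bounce: vy ← 0.85·7.978 = 6.781

1 3.388 22.373 29.783
2 3.596 16.164 61.392
3 3.057 11.679 88.260
4 2.598 8.438 111.098
5 2.208 6.096 130.509
6 1.877 4.405 147.010
7 1.596 3.182 161.035
final: 161.035 6.781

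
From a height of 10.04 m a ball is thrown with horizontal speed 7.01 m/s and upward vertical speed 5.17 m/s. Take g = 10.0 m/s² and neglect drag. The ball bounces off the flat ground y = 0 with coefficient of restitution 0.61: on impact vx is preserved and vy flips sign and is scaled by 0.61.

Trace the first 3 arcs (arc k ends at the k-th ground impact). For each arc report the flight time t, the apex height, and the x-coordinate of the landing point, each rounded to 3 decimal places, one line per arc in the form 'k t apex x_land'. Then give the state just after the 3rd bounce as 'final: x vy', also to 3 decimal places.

Arc 1: start y=10.040, vy=5.170 → t=2.025, apex=11.376, x_land=14.198, impact vy=-15.084
  bounce: vy ← 0.61·15.084 = 9.201
Arc 2: start y=0.000, vy=9.201 → t=1.840, apex=4.233, x_land=27.098, impact vy=-9.201
  bounce: vy ← 0.61·9.201 = 5.613
Arc 3: start y=0.000, vy=5.613 → t=1.123, apex=1.575, x_land=34.967, impact vy=-5.613
  bounce: vy ← 0.61·5.613 = 3.424

1 2.025 11.376 14.198
2 1.840 4.233 27.098
3 1.123 1.575 34.967
final: 34.967 3.424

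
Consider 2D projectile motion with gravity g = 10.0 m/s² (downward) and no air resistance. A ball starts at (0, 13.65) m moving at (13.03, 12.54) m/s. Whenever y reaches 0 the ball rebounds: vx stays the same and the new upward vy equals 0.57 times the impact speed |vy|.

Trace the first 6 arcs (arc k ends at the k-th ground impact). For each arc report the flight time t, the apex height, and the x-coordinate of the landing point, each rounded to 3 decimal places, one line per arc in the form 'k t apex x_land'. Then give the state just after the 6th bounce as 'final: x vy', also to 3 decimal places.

Arc 1: start y=13.650, vy=12.540 → t=3.328, apex=21.513, x_land=43.367, impact vy=-20.743
  bounce: vy ← 0.57·20.743 = 11.823
Arc 2: start y=0.000, vy=11.823 → t=2.365, apex=6.989, x_land=74.178, impact vy=-11.823
  bounce: vy ← 0.57·11.823 = 6.739
Arc 3: start y=0.000, vy=6.739 → t=1.348, apex=2.271, x_land=91.741, impact vy=-6.739
  bounce: vy ← 0.57·6.739 = 3.841
Arc 4: start y=0.000, vy=3.841 → t=0.768, apex=0.738, x_land=101.752, impact vy=-3.841
  bounce: vy ← 0.57·3.841 = 2.190
Arc 5: start y=0.000, vy=2.190 → t=0.438, apex=0.240, x_land=107.458, impact vy=-2.190
  bounce: vy ← 0.57·2.190 = 1.248
Arc 6: start y=0.000, vy=1.248 → t=0.250, apex=0.078, x_land=110.710, impact vy=-1.248
  bounce: vy ← 0.57·1.248 = 0.711

1 3.328 21.513 43.367
2 2.365 6.989 74.178
3 1.348 2.271 91.741
4 0.768 0.738 101.752
5 0.438 0.240 107.458
6 0.250 0.078 110.710
final: 110.710 0.711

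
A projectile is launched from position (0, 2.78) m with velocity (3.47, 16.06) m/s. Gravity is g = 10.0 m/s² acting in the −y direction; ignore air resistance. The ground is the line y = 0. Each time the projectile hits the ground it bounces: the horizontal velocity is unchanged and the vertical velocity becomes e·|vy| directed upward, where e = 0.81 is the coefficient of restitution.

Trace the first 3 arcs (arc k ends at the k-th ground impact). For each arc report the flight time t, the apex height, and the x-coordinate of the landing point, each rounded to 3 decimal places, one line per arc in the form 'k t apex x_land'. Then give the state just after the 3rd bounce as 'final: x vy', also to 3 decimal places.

1 3.377 15.676 11.717
2 2.868 10.285 21.671
3 2.323 6.748 29.733
final: 29.733 9.410

Arc 1: start y=2.780, vy=16.060 → t=3.377, apex=15.676, x_land=11.717, impact vy=-17.707
  bounce: vy ← 0.81·17.707 = 14.342
Arc 2: start y=0.000, vy=14.342 → t=2.868, apex=10.285, x_land=21.671, impact vy=-14.342
  bounce: vy ← 0.81·14.342 = 11.617
Arc 3: start y=0.000, vy=11.617 → t=2.323, apex=6.748, x_land=29.733, impact vy=-11.617
  bounce: vy ← 0.81·11.617 = 9.410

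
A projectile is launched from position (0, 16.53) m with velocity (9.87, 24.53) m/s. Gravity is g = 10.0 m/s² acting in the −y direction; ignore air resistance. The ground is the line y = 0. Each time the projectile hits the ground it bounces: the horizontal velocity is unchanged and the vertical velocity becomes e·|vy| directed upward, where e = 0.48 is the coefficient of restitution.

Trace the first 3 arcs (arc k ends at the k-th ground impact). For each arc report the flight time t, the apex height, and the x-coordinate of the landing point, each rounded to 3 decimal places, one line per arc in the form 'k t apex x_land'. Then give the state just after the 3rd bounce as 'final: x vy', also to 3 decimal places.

1 5.506 46.616 54.348
2 2.931 10.740 83.280
3 1.407 2.475 97.167
final: 97.167 3.377

Arc 1: start y=16.530, vy=24.530 → t=5.506, apex=46.616, x_land=54.348, impact vy=-30.534
  bounce: vy ← 0.48·30.534 = 14.656
Arc 2: start y=0.000, vy=14.656 → t=2.931, apex=10.740, x_land=83.280, impact vy=-14.656
  bounce: vy ← 0.48·14.656 = 7.035
Arc 3: start y=0.000, vy=7.035 → t=1.407, apex=2.475, x_land=97.167, impact vy=-7.035
  bounce: vy ← 0.48·7.035 = 3.377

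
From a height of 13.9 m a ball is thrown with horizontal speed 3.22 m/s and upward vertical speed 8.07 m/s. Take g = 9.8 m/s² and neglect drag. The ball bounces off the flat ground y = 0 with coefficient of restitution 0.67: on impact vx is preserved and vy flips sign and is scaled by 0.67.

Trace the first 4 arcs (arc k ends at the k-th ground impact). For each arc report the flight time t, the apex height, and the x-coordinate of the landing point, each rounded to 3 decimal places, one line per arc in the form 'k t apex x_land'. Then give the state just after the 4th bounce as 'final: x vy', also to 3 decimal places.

1 2.698 17.223 8.688
2 2.512 7.731 16.778
3 1.683 3.471 22.198
4 1.128 1.558 25.829
final: 25.829 3.702

Arc 1: start y=13.900, vy=8.070 → t=2.698, apex=17.223, x_land=8.688, impact vy=-18.373
  bounce: vy ← 0.67·18.373 = 12.310
Arc 2: start y=0.000, vy=12.310 → t=2.512, apex=7.731, x_land=16.778, impact vy=-12.310
  bounce: vy ← 0.67·12.310 = 8.248
Arc 3: start y=0.000, vy=8.248 → t=1.683, apex=3.471, x_land=22.198, impact vy=-8.248
  bounce: vy ← 0.67·8.248 = 5.526
Arc 4: start y=0.000, vy=5.526 → t=1.128, apex=1.558, x_land=25.829, impact vy=-5.526
  bounce: vy ← 0.67·5.526 = 3.702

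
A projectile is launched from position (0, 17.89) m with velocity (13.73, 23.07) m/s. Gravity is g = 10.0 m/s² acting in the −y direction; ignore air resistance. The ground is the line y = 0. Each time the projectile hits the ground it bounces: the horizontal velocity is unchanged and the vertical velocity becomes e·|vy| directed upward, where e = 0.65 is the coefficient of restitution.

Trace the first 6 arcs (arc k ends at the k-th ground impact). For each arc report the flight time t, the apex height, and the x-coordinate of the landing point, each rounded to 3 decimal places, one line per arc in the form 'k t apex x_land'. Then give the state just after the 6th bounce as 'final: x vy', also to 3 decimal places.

Arc 1: start y=17.890, vy=23.070 → t=5.290, apex=44.501, x_land=72.636, impact vy=-29.833
  bounce: vy ← 0.65·29.833 = 19.392
Arc 2: start y=0.000, vy=19.392 → t=3.878, apex=18.802, x_land=125.886, impact vy=-19.392
  bounce: vy ← 0.65·19.392 = 12.605
Arc 3: start y=0.000, vy=12.605 → t=2.521, apex=7.944, x_land=160.498, impact vy=-12.605
  bounce: vy ← 0.65·12.605 = 8.193
Arc 4: start y=0.000, vy=8.193 → t=1.639, apex=3.356, x_land=182.996, impact vy=-8.193
  bounce: vy ← 0.65·8.193 = 5.325
Arc 5: start y=0.000, vy=5.325 → t=1.065, apex=1.418, x_land=197.619, impact vy=-5.325
  bounce: vy ← 0.65·5.325 = 3.462
Arc 6: start y=0.000, vy=3.462 → t=0.692, apex=0.599, x_land=207.125, impact vy=-3.462
  bounce: vy ← 0.65·3.462 = 2.250

1 5.290 44.501 72.636
2 3.878 18.802 125.886
3 2.521 7.944 160.498
4 1.639 3.356 182.996
5 1.065 1.418 197.619
6 0.692 0.599 207.125
final: 207.125 2.250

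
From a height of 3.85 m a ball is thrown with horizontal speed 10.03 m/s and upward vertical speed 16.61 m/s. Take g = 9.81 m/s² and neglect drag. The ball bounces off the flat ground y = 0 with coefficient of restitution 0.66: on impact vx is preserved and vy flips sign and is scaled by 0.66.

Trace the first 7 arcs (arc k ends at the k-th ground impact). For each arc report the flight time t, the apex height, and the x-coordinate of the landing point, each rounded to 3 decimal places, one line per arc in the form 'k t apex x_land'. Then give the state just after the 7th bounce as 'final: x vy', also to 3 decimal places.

Arc 1: start y=3.850, vy=16.610 → t=3.604, apex=17.912, x_land=36.149, impact vy=-18.746
  bounce: vy ← 0.66·18.746 = 12.373
Arc 2: start y=0.000, vy=12.373 → t=2.522, apex=7.802, x_land=61.450, impact vy=-12.373
  bounce: vy ← 0.66·12.373 = 8.166
Arc 3: start y=0.000, vy=8.166 → t=1.665, apex=3.399, x_land=78.148, impact vy=-8.166
  bounce: vy ← 0.66·8.166 = 5.390
Arc 4: start y=0.000, vy=5.390 → t=1.099, apex=1.480, x_land=89.169, impact vy=-5.390
  bounce: vy ← 0.66·5.390 = 3.557
Arc 5: start y=0.000, vy=3.557 → t=0.725, apex=0.645, x_land=96.442, impact vy=-3.557
  bounce: vy ← 0.66·3.557 = 2.348
Arc 6: start y=0.000, vy=2.348 → t=0.479, apex=0.281, x_land=101.243, impact vy=-2.348
  bounce: vy ← 0.66·2.348 = 1.549
Arc 7: start y=0.000, vy=1.549 → t=0.316, apex=0.122, x_land=104.411, impact vy=-1.549
  bounce: vy ← 0.66·1.549 = 1.023

1 3.604 17.912 36.149
2 2.522 7.802 61.450
3 1.665 3.399 78.148
4 1.099 1.480 89.169
5 0.725 0.645 96.442
6 0.479 0.281 101.243
7 0.316 0.122 104.411
final: 104.411 1.023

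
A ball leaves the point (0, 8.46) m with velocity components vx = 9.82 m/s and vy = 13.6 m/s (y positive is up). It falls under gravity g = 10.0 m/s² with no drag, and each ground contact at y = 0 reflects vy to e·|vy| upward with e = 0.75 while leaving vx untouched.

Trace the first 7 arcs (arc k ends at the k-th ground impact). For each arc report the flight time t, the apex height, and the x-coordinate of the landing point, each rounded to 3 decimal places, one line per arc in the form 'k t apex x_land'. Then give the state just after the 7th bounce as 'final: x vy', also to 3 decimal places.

1 3.242 17.708 31.836
2 2.823 9.961 59.556
3 2.117 5.603 80.347
4 1.588 3.152 95.939
5 1.191 1.773 107.634
6 0.893 0.997 116.405
7 0.670 0.561 122.983
final: 122.983 2.512

Arc 1: start y=8.460, vy=13.600 → t=3.242, apex=17.708, x_land=31.836, impact vy=-18.819
  bounce: vy ← 0.75·18.819 = 14.114
Arc 2: start y=0.000, vy=14.114 → t=2.823, apex=9.961, x_land=59.556, impact vy=-14.114
  bounce: vy ← 0.75·14.114 = 10.586
Arc 3: start y=0.000, vy=10.586 → t=2.117, apex=5.603, x_land=80.347, impact vy=-10.586
  bounce: vy ← 0.75·10.586 = 7.939
Arc 4: start y=0.000, vy=7.939 → t=1.588, apex=3.152, x_land=95.939, impact vy=-7.939
  bounce: vy ← 0.75·7.939 = 5.954
Arc 5: start y=0.000, vy=5.954 → t=1.191, apex=1.773, x_land=107.634, impact vy=-5.954
  bounce: vy ← 0.75·5.954 = 4.466
Arc 6: start y=0.000, vy=4.466 → t=0.893, apex=0.997, x_land=116.405, impact vy=-4.466
  bounce: vy ← 0.75·4.466 = 3.349
Arc 7: start y=0.000, vy=3.349 → t=0.670, apex=0.561, x_land=122.983, impact vy=-3.349
  bounce: vy ← 0.75·3.349 = 2.512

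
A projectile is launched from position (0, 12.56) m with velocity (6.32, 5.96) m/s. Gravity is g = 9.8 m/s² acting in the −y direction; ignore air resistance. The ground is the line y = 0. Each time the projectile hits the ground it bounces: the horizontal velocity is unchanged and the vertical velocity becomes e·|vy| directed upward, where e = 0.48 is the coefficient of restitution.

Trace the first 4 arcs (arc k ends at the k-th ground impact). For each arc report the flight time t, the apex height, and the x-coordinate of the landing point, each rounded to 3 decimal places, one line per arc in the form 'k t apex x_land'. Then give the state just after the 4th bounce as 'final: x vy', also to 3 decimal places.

Arc 1: start y=12.560, vy=5.960 → t=2.321, apex=14.372, x_land=14.667, impact vy=-16.784
  bounce: vy ← 0.48·16.784 = 8.056
Arc 2: start y=0.000, vy=8.056 → t=1.644, apex=3.311, x_land=25.058, impact vy=-8.056
  bounce: vy ← 0.48·8.056 = 3.867
Arc 3: start y=0.000, vy=3.867 → t=0.789, apex=0.763, x_land=30.046, impact vy=-3.867
  bounce: vy ← 0.48·3.867 = 1.856
Arc 4: start y=0.000, vy=1.856 → t=0.379, apex=0.176, x_land=32.440, impact vy=-1.856
  bounce: vy ← 0.48·1.856 = 0.891

1 2.321 14.372 14.667
2 1.644 3.311 25.058
3 0.789 0.763 30.046
4 0.379 0.176 32.440
final: 32.440 0.891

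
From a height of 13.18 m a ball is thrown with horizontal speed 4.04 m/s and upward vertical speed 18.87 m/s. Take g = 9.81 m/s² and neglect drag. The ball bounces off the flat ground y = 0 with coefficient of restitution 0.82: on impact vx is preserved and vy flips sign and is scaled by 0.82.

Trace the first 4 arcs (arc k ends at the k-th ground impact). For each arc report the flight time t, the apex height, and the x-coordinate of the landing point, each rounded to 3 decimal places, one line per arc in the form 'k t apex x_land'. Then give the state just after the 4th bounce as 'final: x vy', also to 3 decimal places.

1 4.451 31.329 17.981
2 4.145 21.065 34.726
3 3.399 14.164 48.457
4 2.787 9.524 59.716
final: 59.716 11.209

Arc 1: start y=13.180, vy=18.870 → t=4.451, apex=31.329, x_land=17.981, impact vy=-24.793
  bounce: vy ← 0.82·24.793 = 20.330
Arc 2: start y=0.000, vy=20.330 → t=4.145, apex=21.065, x_land=34.726, impact vy=-20.330
  bounce: vy ← 0.82·20.330 = 16.670
Arc 3: start y=0.000, vy=16.670 → t=3.399, apex=14.164, x_land=48.457, impact vy=-16.670
  bounce: vy ← 0.82·16.670 = 13.670
Arc 4: start y=0.000, vy=13.670 → t=2.787, apex=9.524, x_land=59.716, impact vy=-13.670
  bounce: vy ← 0.82·13.670 = 11.209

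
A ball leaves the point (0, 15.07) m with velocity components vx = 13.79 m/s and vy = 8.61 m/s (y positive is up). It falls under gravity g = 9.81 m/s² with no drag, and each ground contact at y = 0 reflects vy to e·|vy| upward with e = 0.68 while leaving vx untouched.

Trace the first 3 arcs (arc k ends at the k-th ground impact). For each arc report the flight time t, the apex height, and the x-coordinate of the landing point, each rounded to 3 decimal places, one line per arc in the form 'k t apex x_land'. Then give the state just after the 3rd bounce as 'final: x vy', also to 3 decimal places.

Arc 1: start y=15.070, vy=8.610 → t=2.838, apex=18.848, x_land=39.135, impact vy=-19.230
  bounce: vy ← 0.68·19.230 = 13.077
Arc 2: start y=0.000, vy=13.077 → t=2.666, apex=8.715, x_land=75.899, impact vy=-13.077
  bounce: vy ← 0.68·13.077 = 8.892
Arc 3: start y=0.000, vy=8.892 → t=1.813, apex=4.030, x_land=100.899, impact vy=-8.892
  bounce: vy ← 0.68·8.892 = 6.047

1 2.838 18.848 39.135
2 2.666 8.715 75.899
3 1.813 4.030 100.899
final: 100.899 6.047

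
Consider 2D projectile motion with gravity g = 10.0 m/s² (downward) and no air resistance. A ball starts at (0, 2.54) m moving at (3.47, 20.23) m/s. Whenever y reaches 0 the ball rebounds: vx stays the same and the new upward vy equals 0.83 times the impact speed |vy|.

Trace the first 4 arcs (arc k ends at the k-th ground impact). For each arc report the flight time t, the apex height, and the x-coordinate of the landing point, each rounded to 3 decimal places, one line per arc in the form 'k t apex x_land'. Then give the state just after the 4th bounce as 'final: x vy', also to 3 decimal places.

Arc 1: start y=2.540, vy=20.230 → t=4.168, apex=23.003, x_land=14.463, impact vy=-21.449
  bounce: vy ← 0.83·21.449 = 17.803
Arc 2: start y=0.000, vy=17.803 → t=3.561, apex=15.847, x_land=26.818, impact vy=-17.803
  bounce: vy ← 0.83·17.803 = 14.776
Arc 3: start y=0.000, vy=14.776 → t=2.955, apex=10.917, x_land=37.072, impact vy=-14.776
  bounce: vy ← 0.83·14.776 = 12.264
Arc 4: start y=0.000, vy=12.264 → t=2.453, apex=7.520, x_land=45.583, impact vy=-12.264
  bounce: vy ← 0.83·12.264 = 10.179

1 4.168 23.003 14.463
2 3.561 15.847 26.818
3 2.955 10.917 37.072
4 2.453 7.520 45.583
final: 45.583 10.179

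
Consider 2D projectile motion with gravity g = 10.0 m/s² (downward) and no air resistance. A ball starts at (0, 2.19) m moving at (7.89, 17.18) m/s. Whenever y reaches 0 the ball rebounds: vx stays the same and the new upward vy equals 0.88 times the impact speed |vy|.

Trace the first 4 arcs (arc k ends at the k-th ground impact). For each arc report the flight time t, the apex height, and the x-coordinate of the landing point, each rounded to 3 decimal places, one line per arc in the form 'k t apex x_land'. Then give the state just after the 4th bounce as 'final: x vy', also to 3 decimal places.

1 3.559 16.948 28.081
2 3.240 13.124 53.647
3 2.851 10.163 76.145
4 2.509 7.871 95.943
final: 95.943 11.041

Arc 1: start y=2.190, vy=17.180 → t=3.559, apex=16.948, x_land=28.081, impact vy=-18.411
  bounce: vy ← 0.88·18.411 = 16.201
Arc 2: start y=0.000, vy=16.201 → t=3.240, apex=13.124, x_land=53.647, impact vy=-16.201
  bounce: vy ← 0.88·16.201 = 14.257
Arc 3: start y=0.000, vy=14.257 → t=2.851, apex=10.163, x_land=76.145, impact vy=-14.257
  bounce: vy ← 0.88·14.257 = 12.546
Arc 4: start y=0.000, vy=12.546 → t=2.509, apex=7.871, x_land=95.943, impact vy=-12.546
  bounce: vy ← 0.88·12.546 = 11.041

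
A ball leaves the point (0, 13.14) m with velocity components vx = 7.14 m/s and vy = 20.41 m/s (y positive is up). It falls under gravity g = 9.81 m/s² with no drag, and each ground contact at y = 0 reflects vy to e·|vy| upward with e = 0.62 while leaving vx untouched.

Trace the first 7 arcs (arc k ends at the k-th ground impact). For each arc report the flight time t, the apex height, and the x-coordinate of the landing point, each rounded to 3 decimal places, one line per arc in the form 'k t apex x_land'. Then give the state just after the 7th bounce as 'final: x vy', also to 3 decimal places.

Arc 1: start y=13.140, vy=20.410 → t=4.728, apex=34.372, x_land=33.756, impact vy=-25.969
  bounce: vy ← 0.62·25.969 = 16.101
Arc 2: start y=0.000, vy=16.101 → t=3.282, apex=13.213, x_land=57.193, impact vy=-16.101
  bounce: vy ← 0.62·16.101 = 9.982
Arc 3: start y=0.000, vy=9.982 → t=2.035, apex=5.079, x_land=71.724, impact vy=-9.982
  bounce: vy ← 0.62·9.982 = 6.189
Arc 4: start y=0.000, vy=6.189 → t=1.262, apex=1.952, x_land=80.733, impact vy=-6.189
  bounce: vy ← 0.62·6.189 = 3.837
Arc 5: start y=0.000, vy=3.837 → t=0.782, apex=0.750, x_land=86.319, impact vy=-3.837
  bounce: vy ← 0.62·3.837 = 2.379
Arc 6: start y=0.000, vy=2.379 → t=0.485, apex=0.288, x_land=89.782, impact vy=-2.379
  bounce: vy ← 0.62·2.379 = 1.475
Arc 7: start y=0.000, vy=1.475 → t=0.301, apex=0.111, x_land=91.929, impact vy=-1.475
  bounce: vy ← 0.62·1.475 = 0.915

1 4.728 34.372 33.756
2 3.282 13.213 57.193
3 2.035 5.079 71.724
4 1.262 1.952 80.733
5 0.782 0.750 86.319
6 0.485 0.288 89.782
7 0.301 0.111 91.929
final: 91.929 0.915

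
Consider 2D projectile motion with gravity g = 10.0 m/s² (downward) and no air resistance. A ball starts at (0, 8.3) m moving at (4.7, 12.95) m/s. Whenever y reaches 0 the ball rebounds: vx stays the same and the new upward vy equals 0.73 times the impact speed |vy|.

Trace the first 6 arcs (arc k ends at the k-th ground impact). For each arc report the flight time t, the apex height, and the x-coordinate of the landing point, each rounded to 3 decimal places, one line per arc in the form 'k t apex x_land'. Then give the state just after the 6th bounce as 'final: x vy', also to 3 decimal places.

Arc 1: start y=8.300, vy=12.950 → t=3.122, apex=16.685, x_land=14.672, impact vy=-18.268
  bounce: vy ← 0.73·18.268 = 13.335
Arc 2: start y=0.000, vy=13.335 → t=2.667, apex=8.892, x_land=27.207, impact vy=-13.335
  bounce: vy ← 0.73·13.335 = 9.735
Arc 3: start y=0.000, vy=9.735 → t=1.947, apex=4.738, x_land=36.358, impact vy=-9.735
  bounce: vy ← 0.73·9.735 = 7.106
Arc 4: start y=0.000, vy=7.106 → t=1.421, apex=2.525, x_land=43.038, impact vy=-7.106
  bounce: vy ← 0.73·7.106 = 5.188
Arc 5: start y=0.000, vy=5.188 → t=1.038, apex=1.346, x_land=47.914, impact vy=-5.188
  bounce: vy ← 0.73·5.188 = 3.787
Arc 6: start y=0.000, vy=3.787 → t=0.757, apex=0.717, x_land=51.474, impact vy=-3.787
  bounce: vy ← 0.73·3.787 = 2.765

1 3.122 16.685 14.672
2 2.667 8.892 27.207
3 1.947 4.738 36.358
4 1.421 2.525 43.038
5 1.038 1.346 47.914
6 0.757 0.717 51.474
final: 51.474 2.765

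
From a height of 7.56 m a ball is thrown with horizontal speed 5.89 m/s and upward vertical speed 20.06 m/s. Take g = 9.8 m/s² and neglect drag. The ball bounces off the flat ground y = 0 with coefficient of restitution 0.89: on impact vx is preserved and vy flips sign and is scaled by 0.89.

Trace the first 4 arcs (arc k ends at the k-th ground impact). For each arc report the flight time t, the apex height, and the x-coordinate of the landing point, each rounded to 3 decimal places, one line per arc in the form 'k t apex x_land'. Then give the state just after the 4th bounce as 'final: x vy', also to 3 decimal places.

Arc 1: start y=7.560, vy=20.060 → t=4.441, apex=28.091, x_land=26.159, impact vy=-23.464
  bounce: vy ← 0.89·23.464 = 20.883
Arc 2: start y=0.000, vy=20.883 → t=4.262, apex=22.251, x_land=51.262, impact vy=-20.883
  bounce: vy ← 0.89·20.883 = 18.586
Arc 3: start y=0.000, vy=18.586 → t=3.793, apex=17.625, x_land=73.603, impact vy=-18.586
  bounce: vy ← 0.89·18.586 = 16.542
Arc 4: start y=0.000, vy=16.542 → t=3.376, apex=13.961, x_land=93.487, impact vy=-16.542
  bounce: vy ← 0.89·16.542 = 14.722

1 4.441 28.091 26.159
2 4.262 22.251 51.262
3 3.793 17.625 73.603
4 3.376 13.961 93.487
final: 93.487 14.722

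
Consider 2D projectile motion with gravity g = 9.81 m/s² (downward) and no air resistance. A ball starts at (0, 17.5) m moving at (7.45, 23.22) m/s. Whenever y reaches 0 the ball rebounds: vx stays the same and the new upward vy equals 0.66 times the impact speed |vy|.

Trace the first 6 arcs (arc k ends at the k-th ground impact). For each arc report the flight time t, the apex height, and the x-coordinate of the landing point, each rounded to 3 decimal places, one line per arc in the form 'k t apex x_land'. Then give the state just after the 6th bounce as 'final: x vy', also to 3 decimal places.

Arc 1: start y=17.500, vy=23.220 → t=5.395, apex=44.981, x_land=40.194, impact vy=-29.707
  bounce: vy ← 0.66·29.707 = 19.607
Arc 2: start y=0.000, vy=19.607 → t=3.997, apex=19.594, x_land=69.974, impact vy=-19.607
  bounce: vy ← 0.66·19.607 = 12.940
Arc 3: start y=0.000, vy=12.940 → t=2.638, apex=8.535, x_land=89.629, impact vy=-12.940
  bounce: vy ← 0.66·12.940 = 8.541
Arc 4: start y=0.000, vy=8.541 → t=1.741, apex=3.718, x_land=102.601, impact vy=-8.541
  bounce: vy ← 0.66·8.541 = 5.637
Arc 5: start y=0.000, vy=5.637 → t=1.149, apex=1.619, x_land=111.163, impact vy=-5.637
  bounce: vy ← 0.66·5.637 = 3.720
Arc 6: start y=0.000, vy=3.720 → t=0.758, apex=0.705, x_land=116.813, impact vy=-3.720
  bounce: vy ← 0.66·3.720 = 2.455

1 5.395 44.981 40.194
2 3.997 19.594 69.974
3 2.638 8.535 89.629
4 1.741 3.718 102.601
5 1.149 1.619 111.163
6 0.758 0.705 116.813
final: 116.813 2.455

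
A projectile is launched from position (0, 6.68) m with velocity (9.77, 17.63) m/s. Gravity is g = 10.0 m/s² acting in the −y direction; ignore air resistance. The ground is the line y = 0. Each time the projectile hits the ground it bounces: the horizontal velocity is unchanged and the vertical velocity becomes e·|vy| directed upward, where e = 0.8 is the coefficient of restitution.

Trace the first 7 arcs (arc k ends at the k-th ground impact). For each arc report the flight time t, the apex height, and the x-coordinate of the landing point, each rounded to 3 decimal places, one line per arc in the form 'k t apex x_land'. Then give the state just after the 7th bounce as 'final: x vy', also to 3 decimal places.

Arc 1: start y=6.680, vy=17.630 → t=3.871, apex=22.221, x_land=37.821, impact vy=-21.081
  bounce: vy ← 0.8·21.081 = 16.865
Arc 2: start y=0.000, vy=16.865 → t=3.373, apex=14.221, x_land=70.775, impact vy=-16.865
  bounce: vy ← 0.8·16.865 = 13.492
Arc 3: start y=0.000, vy=13.492 → t=2.698, apex=9.102, x_land=97.138, impact vy=-13.492
  bounce: vy ← 0.8·13.492 = 10.794
Arc 4: start y=0.000, vy=10.794 → t=2.159, apex=5.825, x_land=118.229, impact vy=-10.794
  bounce: vy ← 0.8·10.794 = 8.635
Arc 5: start y=0.000, vy=8.635 → t=1.727, apex=3.728, x_land=135.101, impact vy=-8.635
  bounce: vy ← 0.8·8.635 = 6.908
Arc 6: start y=0.000, vy=6.908 → t=1.382, apex=2.386, x_land=148.599, impact vy=-6.908
  bounce: vy ← 0.8·6.908 = 5.526
Arc 7: start y=0.000, vy=5.526 → t=1.105, apex=1.527, x_land=159.398, impact vy=-5.526
  bounce: vy ← 0.8·5.526 = 4.421

1 3.871 22.221 37.821
2 3.373 14.221 70.775
3 2.698 9.102 97.138
4 2.159 5.825 118.229
5 1.727 3.728 135.101
6 1.382 2.386 148.599
7 1.105 1.527 159.398
final: 159.398 4.421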